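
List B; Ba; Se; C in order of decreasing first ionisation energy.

C > Se > B > Ba

B is in period 2, group 13; C is in period 2, group 14; Se is in period 4, group 16; Ba is in period 6, group 2.
First ionization energy rises across a period (greater Z_eff holds electrons more tightly) and falls down a group (valence electrons are farther from the nucleus).
These span different periods and groups, so the two trends combine.
B > Ba: relative to Ba, both the across-period and down-group shifts push B's first ionization energy up.
Se > B: period and group pull opposite ways; the across-period shift dominates (941 vs 801 kJ/mol).
C > Se: the two effects oppose for this pair; the down-group effect wins (1086 vs 941 kJ/mol).
Tabulated first ionization energy (kJ/mol): B 801, C 1086, Se 941, Ba 503.
So from highest to lowest: C > Se > B > Ba.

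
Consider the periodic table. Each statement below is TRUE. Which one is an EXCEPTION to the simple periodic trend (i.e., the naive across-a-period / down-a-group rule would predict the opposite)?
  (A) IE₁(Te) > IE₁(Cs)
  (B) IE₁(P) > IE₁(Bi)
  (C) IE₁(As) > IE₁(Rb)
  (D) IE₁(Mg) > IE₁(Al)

(D)

The general trend: first ionisation energy increases across a period and decreases down a group.
(A) Te (period 5, group 16) vs Cs (period 6, group 1): the stated order agrees with the simple trend.
(B) P (period 3, group 15) vs Bi (period 6, group 15): the stated order agrees with the simple trend.
(C) As (period 4, group 15) vs Rb (period 5, group 1): the stated order agrees with the simple trend.
(D) Mg (period 3, group 2) vs Al (period 3, group 13): the stated order contradicts the simple trend.
The exception is (D): Al's single 3p electron is easier to remove than one from Mg's filled 3s².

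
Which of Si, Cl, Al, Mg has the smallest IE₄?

After 3 electrons have been removed, what remains? Si³⁺ still has 1 valence electron; Cl³⁺ still has 4 valence electrons; Al³⁺ is the bare [Ne] core; Mg³⁺ is already 1 electron into the core.
Pulling an electron out of a noble-gas core costs far more than removing a remaining valence electron, so Mg and Al sit at the high end of IE_4.
Valence configurations: Si³⁺ [Ne]3s¹, Cl³⁺ [Ne]3s²3p².
The numbers (kJ/mol): Si 4356, Cl 5159, Al 11577, Mg 10543.
Overall IE_4 order: Si < Cl < Mg < Al.

Si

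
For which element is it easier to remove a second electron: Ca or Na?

Ca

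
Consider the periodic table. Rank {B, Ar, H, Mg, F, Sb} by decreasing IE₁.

H is in period 1, group 1; B is in period 2, group 13; F is in period 2, group 17; Mg is in period 3, group 2; Ar is in period 3, group 18; Sb is in period 5, group 15.
Across a period the outer electron is held more tightly (higher IE₁); down a group it sits in a higher shell, more shielded, and comes off more easily.
These span different periods and groups, so the two trends combine.
B > Mg: relative to Mg, both the across-period and down-group shifts push B's first ionization energy up.
Sb > B: period and group pull opposite ways; the across-period shift dominates (831 vs 801 kJ/mol).
H > Sb: the two effects oppose for this pair; the down-group effect wins (1312 vs 831 kJ/mol).
Ar > H: period and group pull opposite ways; the across-period shift dominates (1521 vs 1312 kJ/mol).
F > Ar: the two effects oppose for this pair; the down-group effect wins (1681 vs 1521 kJ/mol).
Approximate values (kJ/mol): H 1312, B 801, F 1681, Mg 738, Ar 1521, Sb 831.
So from highest to lowest: F > Ar > H > Sb > B > Mg.

F > Ar > H > Sb > B > Mg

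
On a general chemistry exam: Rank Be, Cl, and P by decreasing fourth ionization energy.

Be > Cl > P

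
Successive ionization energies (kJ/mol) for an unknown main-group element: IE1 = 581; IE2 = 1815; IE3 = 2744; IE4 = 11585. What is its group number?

Group 13

Look for the largest jump between consecutive ionization energies: IE4/IE3 ≈ 4.2, far larger than any earlier ratio.
That jump marks the point where a core electron is being removed. So the atom has 3 valence electrons.
A main-group element with 3 valence electrons is in group 13.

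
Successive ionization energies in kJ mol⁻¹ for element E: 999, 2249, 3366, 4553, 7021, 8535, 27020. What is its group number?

Group 16

Look for the largest jump between consecutive ionization energies: IE7/IE6 ≈ 3.2, far larger than any earlier ratio.
That jump marks the point where a core electron is being removed. So the atom has 6 valence electrons.
A main-group element with 6 valence electrons is in group 16.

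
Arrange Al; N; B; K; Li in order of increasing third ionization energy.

Al < B < K < N < Li

After 2 electrons have been removed, what remains? Al²⁺ still has 1 valence electron; N²⁺ still has 3 valence electrons; B²⁺ still has 1 valence electron; K²⁺ is already 1 electron into the core; Li²⁺ is already 1 electron into the core.
Usually core removal costs more than valence removal, but here the competition is close: a tightly held n=2 valence electron can cost more to remove than an n=3 core electron, so the actual values have to decide it.
Valence configurations: Al²⁺ [Ne]3s¹, N²⁺ [He]2s²2p¹, B²⁺ [He]2s¹.
The numbers (kJ/mol): Al 2745, N 4578, B 3660, K 4420, Li 11815.
So the third ionization energies run Al < B < K < N < Li.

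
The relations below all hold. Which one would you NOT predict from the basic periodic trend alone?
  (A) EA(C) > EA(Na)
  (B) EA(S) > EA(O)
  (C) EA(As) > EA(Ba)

The general trend: electron affinity increases across a period and decreases down a group.
(A) C (period 2, group 14) vs Na (period 3, group 1): the stated order agrees with the simple trend.
(B) S (period 3, group 16) vs O (period 2, group 16): the stated order contradicts the simple trend.
(C) As (period 4, group 15) vs Ba (period 6, group 2): the stated order agrees with the simple trend.
The exception is (B): the compact 2p subshell of O repels the added electron more than S's larger 3p does.

(B)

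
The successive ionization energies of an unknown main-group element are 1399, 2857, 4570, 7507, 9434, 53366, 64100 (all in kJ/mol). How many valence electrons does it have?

Look for the largest jump between consecutive ionization energies: IE6/IE5 ≈ 5.7, far larger than any earlier ratio.
That jump marks the point where a core electron is being removed. So the atom has 5 valence electrons.

5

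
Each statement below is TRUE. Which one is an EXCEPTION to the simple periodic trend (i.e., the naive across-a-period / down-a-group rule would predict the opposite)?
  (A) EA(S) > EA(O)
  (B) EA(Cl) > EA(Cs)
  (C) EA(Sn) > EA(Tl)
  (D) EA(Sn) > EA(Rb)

(A)

The general trend: electron affinity increases across a period and decreases down a group.
(A) S (period 3, group 16) vs O (period 2, group 16): the stated order contradicts the simple trend.
(B) Cl (period 3, group 17) vs Cs (period 6, group 1): the stated order agrees with the simple trend.
(C) Sn (period 5, group 14) vs Tl (period 6, group 13): the stated order agrees with the simple trend.
(D) Sn (period 5, group 14) vs Rb (period 5, group 1): the stated order agrees with the simple trend.
The exception is (A): the compact 2p subshell of O repels the added electron more than S's larger 3p does.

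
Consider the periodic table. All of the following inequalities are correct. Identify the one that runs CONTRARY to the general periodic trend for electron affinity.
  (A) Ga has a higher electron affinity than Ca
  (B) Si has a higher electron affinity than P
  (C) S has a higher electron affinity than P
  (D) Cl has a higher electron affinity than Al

(B)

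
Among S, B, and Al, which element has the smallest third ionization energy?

Consider each +2 ion: S²⁺ still has 4 valence electrons; B²⁺ still has 1 valence electron; Al²⁺ still has 1 valence electron.
All are still removing valence electrons, so compare the +2 ions as you would atoms: IE_3 generally rises across a period (higher Z_eff) and falls down a group (larger shell), subject to the usual subshell exceptions.
Valence configurations: S²⁺ [Ne]3s²3p², B²⁺ [He]2s¹, Al²⁺ [Ne]3s¹.
Approximate IE_3 values (kJ/mol): S 3357, B 3660, Al 2745.
Overall IE_3 order: Al < S < B.

Al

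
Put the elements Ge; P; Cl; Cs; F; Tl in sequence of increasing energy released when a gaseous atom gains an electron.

Tl < Cs < P < Ge < F < Cl

F is in period 2, group 17; P is in period 3, group 15; Cl is in period 3, group 17; Ge is in period 4, group 14; Cs is in period 6, group 1; Tl is in period 6, group 13.
Adding an electron releases more energy for atoms nearer the top right (short of the noble gases).
Neither a single period nor a single group — weigh both effects.
Cs > Tl: this pair runs against the simple trend — see the exception note.
P > Cs: relative to Cs, both the across-period and down-group shifts push P's electron affinity up.
Ge > P: this pair runs against the simple trend — see the exception note.
F > Ge: both effects reinforce here, so F is clearly the higher of the two.
Cl > F: this pair runs against the simple trend — see the exception note.
Note the exception: Cs has a higher electron affinity than Tl, contrary to the simple trend — Tl's ns²np¹ configuration gives only a small electron affinity — the sparsely filled np subshell binds an added electron weakly.
Note the exception: Ge has a higher electron affinity than P, contrary to the simple trend — adding an electron to P's half-filled np³ subshell costs electron-pairing energy.
Note the exception: Cl has a higher electron affinity than F, contrary to the simple trend — F's small 2p subshell makes the incoming electron feel strong e⁻–e⁻ repulsion, so Cl actually releases more energy on gaining an electron.
Tabulated electron affinity (kJ/mol): F 328, P 72, Cl 349, Ge 119, Cs 46, Tl 19.
So from lowest to highest: Tl < Cs < P < Ge < F < Cl.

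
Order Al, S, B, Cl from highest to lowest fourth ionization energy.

B > Al > Cl > S

IE_4 is the cost of taking one more electron from the +3 cation: Al³⁺ is the bare [Ne] core; S³⁺ still has 3 valence electrons; B³⁺ is the bare [He] core; Cl³⁺ still has 4 valence electrons.
Core electrons are held far more tightly than valence electrons, so Al and B top the IE_4 order.
Valence configurations: S³⁺ [Ne]3s²3p¹, Cl³⁺ [Ne]3s²3p².
The numbers (kJ/mol): Al 11577, S 4556, B 25026, Cl 5159.
So the fourth ionization energies run S < Cl < Al < B.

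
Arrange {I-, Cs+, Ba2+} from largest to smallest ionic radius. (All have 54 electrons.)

I-, Cs+, Ba2+

All of these have 54 electrons, so size is governed by nuclear charge alone: the more protons, the stronger the pull on the same electron cloud, and the smaller the ion.
Nuclear charges: Ba2+ (Z=56), Cs+ (Z=55), I- (Z=53).
Largest to smallest: I- > Cs+ > Ba2+.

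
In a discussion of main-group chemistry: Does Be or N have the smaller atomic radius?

Be is in period 2, group 2; N is in period 2, group 15.
Moving right in a period, electrons are added to the same shell under a stronger nuclear pull, so atoms get smaller; moving down, a new shell is opened and atoms get larger.
All lie in period 2, so atomic radius increases right to left.
So N has the smaller atomic radius (N < Be).

N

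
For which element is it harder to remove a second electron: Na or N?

IE_2 is the cost of taking one more electron from the +1 cation: Na⁺ is the bare [Ne] core; N⁺ still has 4 valence electrons.
Core electrons are held far more tightly than valence electrons, so Na tops the IE_2 order.
Tabulated IE_2 (kJ/mol): Na 4562, N 2856.
So the second ionization energies run N < Na.

Na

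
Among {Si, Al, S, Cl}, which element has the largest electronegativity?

Cl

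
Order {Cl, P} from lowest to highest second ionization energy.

Consider each +1 ion: Cl⁺ still has 6 valence electrons; P⁺ still has 4 valence electrons.
All are still removing valence electrons, so compare the +1 ions as you would atoms: IE_2 generally rises across a period (higher Z_eff) and falls down a group (larger shell), subject to the usual subshell exceptions.
Valence configurations: Cl⁺ [Ne]3s²3p⁴, P⁺ [Ne]3s²3p².
The numbers (kJ/mol): Cl 2298, P 1907.
Hence IE_2: P < Cl.

P < Cl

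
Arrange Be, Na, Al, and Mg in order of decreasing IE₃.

Be > Mg > Na > Al

After 2 electrons have been removed, what remains? Be²⁺ is the bare [He] core; Na²⁺ is already 1 electron into the core; Al²⁺ still has 1 valence electron; Mg²⁺ is the bare [Ne] core.
Core electrons are held far more tightly than valence electrons, so Na, Mg and Be top the IE_3 order.
The numbers (kJ/mol): Be 14849, Na 6910, Al 2745, Mg 7733.
Putting it together, IE_3: Al < Na < Mg < Be.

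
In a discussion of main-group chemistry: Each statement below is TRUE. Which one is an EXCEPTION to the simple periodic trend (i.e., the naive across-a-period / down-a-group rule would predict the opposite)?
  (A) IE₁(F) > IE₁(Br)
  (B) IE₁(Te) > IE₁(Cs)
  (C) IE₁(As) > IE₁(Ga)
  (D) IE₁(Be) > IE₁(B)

(D)

The general trend: first ionization energy increases across a period and decreases down a group.
(A) F (period 2, group 17) vs Br (period 4, group 17): the stated order agrees with the simple trend.
(B) Te (period 5, group 16) vs Cs (period 6, group 1): the stated order agrees with the simple trend.
(C) As (period 4, group 15) vs Ga (period 4, group 13): the stated order agrees with the simple trend.
(D) Be (period 2, group 2) vs B (period 2, group 13): the stated order contradicts the simple trend.
The exception is (D): removing B's lone 2p electron is easier than breaking Be's filled 2s².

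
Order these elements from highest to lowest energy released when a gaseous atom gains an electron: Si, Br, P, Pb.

Electron affinity generally becomes more exothermic across a period toward the halogens and less exothermic down a group.
Neither a single period nor a single group — weigh both effects.
P > Pb: relative to Pb, both the across-period and down-group shifts push P's electron affinity up.
Si > P: this pair runs against the simple trend — see the exception note.
Br > Si: the two effects oppose for this pair; the across-period effect wins (325 vs 134 kJ/mol).
Note the exception: Si has a higher electron affinity than P, contrary to the simple trend — adding an electron to P's half-filled 3p³ is unfavourable, so Si (3p²) has the more exothermic EA.
Tabulated electron affinity (kJ/mol): Si 134, P 72, Br 325, Pb 35.
So from highest to lowest: Br > Si > P > Pb.

Br > Si > P > Pb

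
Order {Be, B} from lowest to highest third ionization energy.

B, Be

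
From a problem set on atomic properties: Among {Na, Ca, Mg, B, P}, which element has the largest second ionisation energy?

Na

After 1 electron has been removed, what remains? Na⁺ is the bare [Ne] core; Ca⁺ still has 1 valence electron; Mg⁺ still has 1 valence electron; B⁺ still has 2 valence electrons; P⁺ still has 4 valence electrons.
Breaking into a closed-shell core is much more expensive than removing a leftover valence electron — Na has the largest IE_2 here.
Valence configurations: Ca⁺ [Ar]4s¹, Mg⁺ [Ne]3s¹, B⁺ [He]2s², P⁺ [Ne]3s²3p².
The numbers (kJ/mol): Na 4562, Ca 1145, Mg 1451, B 2427, P 1907.
So the second ionization energies run Ca < Mg < P < B < Na.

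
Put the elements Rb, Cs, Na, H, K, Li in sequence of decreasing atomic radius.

Cs, Rb, K, Na, Li, H

H is in period 1, group 1; Li is in period 2, group 1; Na is in period 3, group 1; K is in period 4, group 1; Rb is in period 5, group 1; Cs is in period 6, group 1.
Across a period the added protons contract the valence shell; down a group each new principal shell makes the atom larger.
All are in group 1, so atomic radius increases down the group.
So from largest to smallest: Cs > Rb > K > Na > Li > H.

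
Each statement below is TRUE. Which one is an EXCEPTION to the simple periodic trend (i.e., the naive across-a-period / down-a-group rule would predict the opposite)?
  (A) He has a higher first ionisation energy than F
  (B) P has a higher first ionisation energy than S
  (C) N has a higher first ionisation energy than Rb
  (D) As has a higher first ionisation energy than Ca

(B)

The general trend: first ionisation energy increases across a period and decreases down a group.
(A) He (period 1, group 18) vs F (period 2, group 17): the stated order agrees with the simple trend.
(B) P (period 3, group 15) vs S (period 3, group 16): the stated order contradicts the simple trend.
(C) N (period 2, group 15) vs Rb (period 5, group 1): the stated order agrees with the simple trend.
(D) As (period 4, group 15) vs Ca (period 4, group 2): the stated order agrees with the simple trend.
The exception is (B): S (3p⁴) ionizes more easily than half-filled P (3p³) because the paired 3p electron in S is pushed out by e⁻–e⁻ repulsion.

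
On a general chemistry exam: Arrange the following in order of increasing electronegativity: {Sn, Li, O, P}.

Electronegativity increases across a period and decreases down a group, tracking effective nuclear charge and atomic size.
These span different periods and groups, so the two trends combine.
Sn > Li: the two effects oppose for this pair; the across-period effect wins (1.96 vs 0.98).
P > Sn: both effects reinforce here, so P is clearly the higher of the two.
O > P: both effects reinforce here, so O is clearly the higher of the two.
For reference (Pauling): Li 0.98, O 3.44, P 2.19, Sn 1.96.
So from lowest to highest: Li < Sn < P < O.

Li, Sn, P, O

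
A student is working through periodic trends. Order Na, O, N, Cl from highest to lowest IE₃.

Na, O, N, Cl

IE_3 is the cost of taking one more electron from the +2 cation: Na²⁺ is already 1 electron into the core; O²⁺ still has 4 valence electrons; N²⁺ still has 3 valence electrons; Cl²⁺ still has 5 valence electrons.
Core electrons are held far more tightly than valence electrons, so Na tops the IE_3 order.
Valence configurations: O²⁺ [He]2s²2p², N²⁺ [He]2s²2p¹, Cl²⁺ [Ne]3s²3p³.
Tabulated IE_3 (kJ/mol): Na 6910, O 5300, N 4578, Cl 3822.
So the third ionization energies run Cl < N < O < Na.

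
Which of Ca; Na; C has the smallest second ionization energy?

Ca

The second ionization energy removes an electron from the +1 ion. For each element: Ca⁺ still has 1 valence electron; Na⁺ is the bare [Ne] core; C⁺ still has 3 valence electrons.
Breaking into a closed-shell core is much more expensive than removing a leftover valence electron — Na has the largest IE_2 here.
Valence configurations: Ca⁺ [Ar]4s¹, C⁺ [He]2s²2p¹.
Tabulated IE_2 (kJ/mol): Ca 1145, Na 4562, C 2353.
Hence IE_2: Ca < C < Na.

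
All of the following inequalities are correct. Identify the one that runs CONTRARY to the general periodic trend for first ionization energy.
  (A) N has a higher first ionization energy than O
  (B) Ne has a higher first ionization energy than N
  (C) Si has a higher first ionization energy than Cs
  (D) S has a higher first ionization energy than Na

(A)

The general trend: first ionization energy increases across a period and decreases down a group.
(A) N (period 2, group 15) vs O (period 2, group 16): the stated order contradicts the simple trend.
(B) Ne (period 2, group 18) vs N (period 2, group 15): the stated order agrees with the simple trend.
(C) Si (period 3, group 14) vs Cs (period 6, group 1): the stated order agrees with the simple trend.
(D) S (period 3, group 16) vs Na (period 3, group 1): the stated order agrees with the simple trend.
The exception is (A): pairing an electron in O's 2p⁴ costs repulsion energy, so O ionizes more easily than half-filled N (2p³).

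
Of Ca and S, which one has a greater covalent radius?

Ca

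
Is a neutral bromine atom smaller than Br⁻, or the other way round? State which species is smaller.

Br

Forming Br⁻ adds 1 electron to Br. More electron–electron repulsion in the same shell, with unchanged nuclear charge, lets the cloud expand.
An anion is larger than its parent atom: Br⁻ > Br.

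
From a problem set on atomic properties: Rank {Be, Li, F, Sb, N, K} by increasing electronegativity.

K < Li < Be < Sb < N < F

Electronegativity increases across a period and decreases down a group, tracking effective nuclear charge and atomic size.
Here both period and group differ, so the two effects have to be weighed against each other.
Li > K: they share group 1; the group trend gives Li the larger value.
Be > Li: Be lies to the right of Li in period 2, so the across-period effect alone puts Be higher.
Sb > Be: period and group pull opposite ways; the across-period shift dominates (2.05 vs 1.57).
N > Sb: N sits above Sb in group 15, so the down-group effect alone puts N higher.
F > N: F lies to the right of N in period 2, so the across-period effect alone puts F higher.
Approximate values (Pauling): Li 0.98, Be 1.57, N 3.04, F 3.98, K 0.82, Sb 2.05.
So from lowest to highest: K < Li < Be < Sb < N < F.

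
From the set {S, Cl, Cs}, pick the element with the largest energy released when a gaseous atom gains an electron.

Cl

S is in period 3, group 16; Cl is in period 3, group 17; Cs is in period 6, group 1.
Electron affinity generally becomes more exothermic across a period toward the halogens and less exothermic down a group.
These span different periods and groups, so the two trends combine.
S > Cs: relative to Cs, both the across-period and down-group shifts push S's electron affinity up.
Cl > S: Cl lies to the right of S in period 3, so the across-period effect alone puts Cl higher.
Tabulated electron affinity (kJ/mol): S 200, Cl 349, Cs 46.
The largest energy released when a gaseous atom gains an electron among these belongs to Cl.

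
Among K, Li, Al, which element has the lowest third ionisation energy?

IE_3 is the cost of taking one more electron from the +2 cation: K²⁺ is already 1 electron into the core; Li²⁺ is already 1 electron into the core; Al²⁺ still has 1 valence electron.
Breaking into a closed-shell core is much more expensive than removing a leftover valence electron — K and Li have the largest IE_3 here.
Approximate IE_3 values (kJ/mol): K 4420, Li 11815, Al 2745.
So the third ionization energies run Al < K < Li.

Al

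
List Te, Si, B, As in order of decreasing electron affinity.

B is in period 2, group 13; Si is in period 3, group 14; As is in period 4, group 15; Te is in period 5, group 16.
Adding an electron releases more energy for atoms nearer the top right (short of the noble gases).
These sit on a diagonal, where the across-period and down-group effects partly cancel.
As > B: the two effects oppose for this pair; the across-period effect wins (78 vs 27 kJ/mol).
Si > As: period and group pull opposite ways; the down-group shift dominates (134 vs 78 kJ/mol).
Te > Si: period and group pull opposite ways; the across-period shift dominates (190 vs 134 kJ/mol).
Tabulated electron affinity (kJ/mol): B 27, Si 134, As 78, Te 190.
So from highest to lowest: Te > Si > As > B.

Te > Si > As > B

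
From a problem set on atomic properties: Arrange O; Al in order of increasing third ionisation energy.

IE_3 is the cost of taking one more electron from the +2 cation: O²⁺ still has 4 valence electrons; Al²⁺ still has 1 valence electron.
All are still removing valence electrons, so compare the +2 ions as you would atoms: IE_3 generally rises across a period (higher Z_eff) and falls down a group (larger shell), subject to the usual subshell exceptions.
Valence configurations: O²⁺ [He]2s²2p², Al²⁺ [Ne]3s¹.
Tabulated IE_3 (kJ/mol): O 5300, Al 2745.
Overall IE_3 order: Al < O.

Al < O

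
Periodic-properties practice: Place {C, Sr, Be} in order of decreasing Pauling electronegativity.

Be is in period 2, group 2; C is in period 2, group 14; Sr is in period 5, group 2.
Atoms toward the upper right of the periodic table pull bonding electrons most strongly.
Neither a single period nor a single group — weigh both effects.
Be > Sr: Be sits above Sr in group 2, so the down-group effect alone puts Be higher.
C > Be: both are in period 2; the period trend gives C the larger value.
Tabulated electronegativity (Pauling): Be 1.57, C 2.55, Sr 0.95.
So from highest to lowest: C > Be > Sr.

C, Be, Sr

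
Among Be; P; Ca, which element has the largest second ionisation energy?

P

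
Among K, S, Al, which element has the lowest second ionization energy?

Consider each +1 ion: K⁺ is the bare [Ar] core; S⁺ still has 5 valence electrons; Al⁺ still has 2 valence electrons.
Core electrons are held far more tightly than valence electrons, so K tops the IE_2 order.
Valence configurations: S⁺ [Ne]3s²3p³, Al⁺ [Ne]3s².
The numbers (kJ/mol): K 3052, S 2252, Al 1817.
Overall IE_2 order: Al < S < K.

Al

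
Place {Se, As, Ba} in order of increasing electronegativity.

Electronegativity increases across a period and decreases down a group, tracking effective nuclear charge and atomic size.
These span different periods and groups, so the two trends combine.
As > Ba: relative to Ba, both the across-period and down-group shifts push As's electronegativity up.
Se > As: Se lies to the right of As in period 4, so the across-period effect alone puts Se higher.
Tabulated electronegativity (Pauling): As 2.18, Se 2.55, Ba 0.89.
So from lowest to highest: Ba < As < Se.

Ba < As < Se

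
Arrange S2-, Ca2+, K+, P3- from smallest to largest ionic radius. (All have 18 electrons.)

Ca2+, K+, S2-, P3-

All of these have 18 electrons, so size is governed by nuclear charge alone: the more protons, the stronger the pull on the same electron cloud, and the smaller the ion.
Nuclear charges: Ca2+ (Z=20), K+ (Z=19), S2- (Z=16), P3- (Z=15).
Smallest to largest: Ca2+ < K+ < S2- < P3-.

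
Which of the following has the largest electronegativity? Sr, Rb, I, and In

Rb is in period 5, group 1; Sr is in period 5, group 2; In is in period 5, group 13; I is in period 5, group 17.
Smaller atoms with higher effective nuclear charge are more electronegative.
All lie in period 5, so electronegativity increases left to right.
The largest electronegativity among these belongs to I.

I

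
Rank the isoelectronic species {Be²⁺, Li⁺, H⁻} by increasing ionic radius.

All of these have 2 electrons, so size is governed by nuclear charge alone: the more protons, the stronger the pull on the same electron cloud, and the smaller the ion.
Nuclear charges: Be²⁺ (Z=4), Li⁺ (Z=3), H⁻ (Z=1).
Smallest to largest: Be²⁺ < Li⁺ < H⁻.

Be²⁺, Li⁺, H⁻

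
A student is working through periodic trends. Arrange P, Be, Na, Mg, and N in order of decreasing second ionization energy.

Na > N > P > Be > Mg

After 1 electron has been removed, what remains? P⁺ still has 4 valence electrons; Be⁺ still has 1 valence electron; Na⁺ is the bare [Ne] core; Mg⁺ still has 1 valence electron; N⁺ still has 4 valence electrons.
Pulling an electron out of a noble-gas core costs far more than removing a remaining valence electron, so Na sits at the high end of IE_2.
Valence configurations: P⁺ [Ne]3s²3p², Be⁺ [He]2s¹, Mg⁺ [Ne]3s¹, N⁺ [He]2s²2p².
The numbers (kJ/mol): P 1907, Be 1757, Na 4562, Mg 1451, N 2856.
Hence IE_2: Mg < Be < P < N < Na.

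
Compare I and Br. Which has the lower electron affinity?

I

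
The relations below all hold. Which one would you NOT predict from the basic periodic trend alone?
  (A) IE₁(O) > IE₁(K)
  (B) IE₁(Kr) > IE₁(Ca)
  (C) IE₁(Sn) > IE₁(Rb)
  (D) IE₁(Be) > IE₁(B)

(D)

The general trend: first ionization energy increases across a period and decreases down a group.
(A) O (period 2, group 16) vs K (period 4, group 1): the stated order agrees with the simple trend.
(B) Kr (period 4, group 18) vs Ca (period 4, group 2): the stated order agrees with the simple trend.
(C) Sn (period 5, group 14) vs Rb (period 5, group 1): the stated order agrees with the simple trend.
(D) Be (period 2, group 2) vs B (period 2, group 13): the stated order contradicts the simple trend.
The exception is (D): removing B's lone 2p electron is easier than breaking Be's filled 2s².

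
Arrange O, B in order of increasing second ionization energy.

B, O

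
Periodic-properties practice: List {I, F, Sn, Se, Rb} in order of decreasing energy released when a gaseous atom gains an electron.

F is in period 2, group 17; Se is in period 4, group 16; Rb is in period 5, group 1; Sn is in period 5, group 14; I is in period 5, group 17.
Adding an electron releases more energy for atoms nearer the top right (short of the noble gases).
Neither a single period nor a single group — weigh both effects.
Sn > Rb: Sn lies to the right of Rb in period 5, so the across-period effect alone puts Sn higher.
Se > Sn: relative to Sn, both the across-period and down-group shifts push Se's electron affinity up.
I > Se: period and group pull opposite ways; the across-period shift dominates (295 vs 195 kJ/mol).
F > I: they share group 17; the group trend gives F the larger value.
Approximate values (kJ/mol): F 328, Se 195, Rb 47, Sn 107, I 295.
So from highest to lowest: F > I > Se > Sn > Rb.

F, I, Se, Sn, Rb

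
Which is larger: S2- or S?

Forming S2- adds 2 electrons to S. More electron–electron repulsion in the same shell, with unchanged nuclear charge, lets the cloud expand.
An anion is larger than its parent atom: S2- > S.

S2-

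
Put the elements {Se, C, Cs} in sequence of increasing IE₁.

Cs < Se < C

Removing the outermost electron gets harder across a period and easier down a group.
Here both period and group differ, so the two effects have to be weighed against each other.
Se > Cs: both effects reinforce here, so Se is clearly the higher of the two.
C > Se: period and group pull opposite ways; the down-group shift dominates (1086 vs 941 kJ/mol).
Tabulated first ionization energy (kJ/mol): C 1086, Se 941, Cs 376.
So from lowest to highest: Cs < Se < C.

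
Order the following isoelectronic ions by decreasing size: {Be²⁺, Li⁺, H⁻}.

H⁻ > Li⁺ > Be²⁺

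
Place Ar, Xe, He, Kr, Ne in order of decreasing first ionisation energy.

He, Ne, Ar, Kr, Xe

Across a period the outer electron is held more tightly (higher IE₁); down a group it sits in a higher shell, more shielded, and comes off more easily.
All are in group 18, so first ionization energy increases up the group.
So from highest to lowest: He > Ne > Ar > Kr > Xe.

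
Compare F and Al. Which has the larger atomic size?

Al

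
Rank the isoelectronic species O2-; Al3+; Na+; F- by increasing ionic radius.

All of these have 10 electrons, so size is governed by nuclear charge alone: the more protons, the stronger the pull on the same electron cloud, and the smaller the ion.
Nuclear charges: Al3+ (Z=13), Na+ (Z=11), F- (Z=9), O2- (Z=8).
Smallest to largest: Al3+ < Na+ < F- < O2-.

Al3+ < Na+ < F- < O2-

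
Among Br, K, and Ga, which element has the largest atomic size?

Moving right in a period, electrons are added to the same shell under a stronger nuclear pull, so atoms get smaller; moving down, a new shell is opened and atoms get larger.
All lie in period 4, so atomic radius increases right to left.
The largest atomic size among these belongs to K.

K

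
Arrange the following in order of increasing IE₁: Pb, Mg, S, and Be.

Pb < Mg < Be < S

Removing the outermost electron gets harder across a period and easier down a group.
These span different periods and groups, so the two trends combine.
Mg > Pb: period and group pull opposite ways; the down-group shift dominates (738 vs 716 kJ/mol).
Be > Mg: they share group 2; the group trend gives Be the larger value.
S > Be: period and group pull opposite ways; the across-period shift dominates (1000 vs 900 kJ/mol).
For reference (kJ/mol): Be 900, Mg 738, S 1000, Pb 716.
So from lowest to highest: Pb < Mg < Be < S.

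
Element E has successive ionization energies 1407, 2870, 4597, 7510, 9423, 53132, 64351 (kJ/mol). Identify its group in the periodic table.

Group 15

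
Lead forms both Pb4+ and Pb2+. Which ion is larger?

Both ions have Z = 82 protons, but Pb4+ has lost more electrons, so its remaining electrons feel a larger effective nuclear charge per electron and are pulled in more tightly.
Higher positive charge → smaller ion, so Pb2+ > Pb4+.

Pb2+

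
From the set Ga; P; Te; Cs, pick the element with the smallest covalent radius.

P is in period 3, group 15; Ga is in period 4, group 13; Te is in period 5, group 16; Cs is in period 6, group 1.
Radius decreases left→right (rising Z_eff, same n) and increases top→bottom (higher n).
These span different periods and groups, so the two trends combine.
Ga > P: relative to P, both the across-period and down-group shifts push Ga's atomic radius up.
Te > Ga: period and group pull opposite ways; the down-group shift dominates (136 vs 124 pm).
Cs > Te: both effects reinforce here, so Cs is clearly the larger of the two.
Tabulated atomic radius (pm): P 111, Ga 124, Te 136, Cs 232.
The smallest covalent radius among these belongs to P.

P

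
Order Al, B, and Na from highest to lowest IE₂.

Na > B > Al

Consider each +1 ion: Al⁺ still has 2 valence electrons; B⁺ still has 2 valence electrons; Na⁺ is the bare [Ne] core.
Core electrons are held far more tightly than valence electrons, so Na tops the IE_2 order.
Valence configurations: Al⁺ [Ne]3s², B⁺ [He]2s².
Tabulated IE_2 (kJ/mol): Al 1817, B 2427, Na 4562.
So the second ionization energies run Al < B < Na.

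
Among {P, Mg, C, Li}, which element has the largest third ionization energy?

Li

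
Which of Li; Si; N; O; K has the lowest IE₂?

The second ionization energy removes an electron from the +1 ion. For each element: Li⁺ is the bare [He] core; Si⁺ still has 3 valence electrons; N⁺ still has 4 valence electrons; O⁺ still has 5 valence electrons; K⁺ is the bare [Ar] core.
Usually core removal costs more than valence removal, but here the competition is close: a tightly held n=2 valence electron can cost more to remove than an n=3 core electron, so the actual values have to decide it.
Valence configurations: Si⁺ [Ne]3s²3p¹, N⁺ [He]2s²2p², O⁺ [He]2s²2p³.
Tabulated IE_2 (kJ/mol): Li 7298, Si 1577, N 2856, O 3388, K 3052.
So the second ionization energies run Si < N < K < O < Li.

Si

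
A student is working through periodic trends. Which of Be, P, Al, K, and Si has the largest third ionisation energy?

Be

Consider each +2 ion: Be²⁺ is the bare [He] core; P²⁺ still has 3 valence electrons; Al²⁺ still has 1 valence electron; K²⁺ is already 1 electron into the core; Si²⁺ still has 2 valence electrons.
Breaking into a closed-shell core is much more expensive than removing a leftover valence electron — K and Be have the largest IE_3 here.
Valence configurations: P²⁺ [Ne]3s²3p¹, Al²⁺ [Ne]3s¹, Si²⁺ [Ne]3s².
P²⁺ loses a lone 3p electron whereas Si²⁺ must break into a filled 3s² pair, so IE_3(Si) > IE_3(P) even though P has the higher nuclear charge.
Approximate IE_3 values (kJ/mol): Be 14849, P 2914, Al 2745, K 4420, Si 3232.
Overall IE_3 order: Al < P < Si < K < Be.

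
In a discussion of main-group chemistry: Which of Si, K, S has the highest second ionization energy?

Consider each +1 ion: Si⁺ still has 3 valence electrons; K⁺ is the bare [Ar] core; S⁺ still has 5 valence electrons.
Pulling an electron out of a noble-gas core costs far more than removing a remaining valence electron, so K sits at the high end of IE_2.
Valence configurations: Si⁺ [Ne]3s²3p¹, S⁺ [Ne]3s²3p³.
Tabulated IE_2 (kJ/mol): Si 1577, K 3052, S 2252.
Putting it together, IE_2: Si < S < K.

K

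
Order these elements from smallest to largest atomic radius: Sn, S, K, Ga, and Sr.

S is in period 3, group 16; K is in period 4, group 1; Ga is in period 4, group 13; Sr is in period 5, group 2; Sn is in period 5, group 14.
Radius decreases left→right (rising Z_eff, same n) and increases top→bottom (higher n).
These span different periods and groups, so the two trends combine.
Ga > S: both effects reinforce here, so Ga is clearly the larger of the two.
Sn > Ga: period and group pull opposite ways; the down-group shift dominates (140 vs 124 pm).
Sr > Sn: both are in period 5; the period trend gives Sr the larger value.
K > Sr: the two effects oppose for this pair; the across-period effect wins (196 vs 185 pm).
Approximate values (pm): S 103, K 196, Ga 124, Sr 185, Sn 140.
So from smallest to largest: S < Ga < Sn < Sr < K.

S < Ga < Sn < Sr < K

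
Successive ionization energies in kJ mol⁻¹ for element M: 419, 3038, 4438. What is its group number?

Group 1

Look for the largest jump between consecutive ionization energies: IE2/IE1 ≈ 7.3, far larger than any earlier ratio.
That jump marks the point where a core electron is being removed. So the atom has 1 valence electron.
A main-group element with 1 valence electron is in group 1.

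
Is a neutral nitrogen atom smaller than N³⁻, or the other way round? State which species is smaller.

N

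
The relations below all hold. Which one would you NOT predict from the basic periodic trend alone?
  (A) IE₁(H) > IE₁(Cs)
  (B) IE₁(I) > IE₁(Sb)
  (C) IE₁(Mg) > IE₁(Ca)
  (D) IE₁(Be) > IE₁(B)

(D)

The general trend: IE₁ increases across a period and decreases down a group.
(A) H (period 1, group 1) vs Cs (period 6, group 1): the stated order agrees with the simple trend.
(B) I (period 5, group 17) vs Sb (period 5, group 15): the stated order agrees with the simple trend.
(C) Mg (period 3, group 2) vs Ca (period 4, group 2): the stated order agrees with the simple trend.
(D) Be (period 2, group 2) vs B (period 2, group 13): the stated order contradicts the simple trend.
The exception is (D): removing B's lone 2p electron is easier than breaking Be's filled 2s².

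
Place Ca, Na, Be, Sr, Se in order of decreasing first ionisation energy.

Se > Be > Ca > Sr > Na

Be is in period 2, group 2; Na is in period 3, group 1; Ca is in period 4, group 2; Se is in period 4, group 16; Sr is in period 5, group 2.
Removing the outermost electron gets harder across a period and easier down a group.
Neither a single period nor a single group — weigh both effects.
Sr > Na: period and group pull opposite ways; the across-period shift dominates (550 vs 496 kJ/mol).
Ca > Sr: Ca sits above Sr in group 2, so the down-group effect alone puts Ca higher.
Be > Ca: they share group 2; the group trend gives Be the larger value.
Se > Be: the two effects oppose for this pair; the across-period effect wins (941 vs 900 kJ/mol).
For reference (kJ/mol): Be 900, Na 496, Ca 590, Se 941, Sr 550.
So from highest to lowest: Se > Be > Ca > Sr > Na.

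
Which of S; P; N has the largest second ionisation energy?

N

Consider each +1 ion: S⁺ still has 5 valence electrons; P⁺ still has 4 valence electrons; N⁺ still has 4 valence electrons.
All are still removing valence electrons, so compare the +1 ions as you would atoms: IE_2 generally rises across a period (higher Z_eff) and falls down a group (larger shell), subject to the usual subshell exceptions.
Valence configurations: S⁺ [Ne]3s²3p³, P⁺ [Ne]3s²3p², N⁺ [He]2s²2p².
Tabulated IE_2 (kJ/mol): S 2252, P 1907, N 2856.
So the second ionization energies run P < S < N.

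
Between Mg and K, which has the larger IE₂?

IE_2 is the cost of taking one more electron from the +1 cation: Mg⁺ still has 1 valence electron; K⁺ is the bare [Ar] core.
Breaking into a closed-shell core is much more expensive than removing a leftover valence electron — K has the largest IE_2 here.
The numbers (kJ/mol): Mg 1451, K 3052.
Overall IE_2 order: Mg < K.

K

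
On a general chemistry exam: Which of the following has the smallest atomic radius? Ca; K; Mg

Mg

Mg is in period 3, group 2; K is in period 4, group 1; Ca is in period 4, group 2.
Moving right in a period, electrons are added to the same shell under a stronger nuclear pull, so atoms get smaller; moving down, a new shell is opened and atoms get larger.
These span different periods and groups, so the two trends combine.
Ca > Mg: Ca sits below Mg in group 2, so the down-group effect alone puts Ca larger.
K > Ca: both are in period 4; the period trend gives K the larger value.
Approximate values (pm): Mg 139, K 196, Ca 171.
The smallest atomic radius among these belongs to Mg.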